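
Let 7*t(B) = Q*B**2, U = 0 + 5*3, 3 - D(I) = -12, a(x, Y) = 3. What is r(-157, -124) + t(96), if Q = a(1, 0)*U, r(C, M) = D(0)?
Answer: 414825/7 ≈ 59261.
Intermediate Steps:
D(I) = 15 (D(I) = 3 - 1*(-12) = 3 + 12 = 15)
U = 15 (U = 0 + 15 = 15)
r(C, M) = 15
Q = 45 (Q = 3*15 = 45)
t(B) = 45*B**2/7 (t(B) = (45*B**2)/7 = 45*B**2/7)
r(-157, -124) + t(96) = 15 + (45/7)*96**2 = 15 + (45/7)*9216 = 15 + 414720/7 = 414825/7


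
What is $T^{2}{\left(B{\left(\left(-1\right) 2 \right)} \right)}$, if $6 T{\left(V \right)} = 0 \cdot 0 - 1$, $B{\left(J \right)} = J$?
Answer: $\frac{1}{36} \approx 0.027778$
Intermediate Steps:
$T{\left(V \right)} = - \frac{1}{6}$ ($T{\left(V \right)} = \frac{0 \cdot 0 - 1}{6} = \frac{0 - 1}{6} = \frac{1}{6} \left(-1\right) = - \frac{1}{6}$)
$T^{2}{\left(B{\left(\left(-1\right) 2 \right)} \right)} = \left(- \frac{1}{6}\right)^{2} = \frac{1}{36}$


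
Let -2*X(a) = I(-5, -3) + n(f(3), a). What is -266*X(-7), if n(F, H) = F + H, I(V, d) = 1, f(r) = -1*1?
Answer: -931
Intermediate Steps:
f(r) = -1
X(a) = -a/2 (X(a) = -(1 + (-1 + a))/2 = -a/2)
-266*X(-7) = -(-133)*(-7) = -266*7/2 = -931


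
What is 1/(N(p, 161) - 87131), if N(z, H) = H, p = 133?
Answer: -1/86970 ≈ -1.1498e-5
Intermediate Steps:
1/(N(p, 161) - 87131) = 1/(161 - 87131) = 1/(-86970) = -1/86970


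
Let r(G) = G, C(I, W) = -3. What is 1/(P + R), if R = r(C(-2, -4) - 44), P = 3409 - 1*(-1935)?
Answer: 1/5297 ≈ 0.00018879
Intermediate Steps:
P = 5344 (P = 3409 + 1935 = 5344)
R = -47 (R = -3 - 44 = -47)
1/(P + R) = 1/(5344 - 47) = 1/5297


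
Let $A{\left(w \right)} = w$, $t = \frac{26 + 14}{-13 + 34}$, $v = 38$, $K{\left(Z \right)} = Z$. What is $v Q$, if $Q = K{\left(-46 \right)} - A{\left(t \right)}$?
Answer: $- \frac{38228}{21} \approx -1820.4$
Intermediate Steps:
$t = \frac{40}{21} \approx 1.9048$
$Q = - \frac{1006}{21}$ ($Q = -46 - \frac{40}{21} = - \frac{1006}{21} \approx -47.905$)
$v Q = 38 \left(- \frac{1006}{21}\right) = - \frac{38228}{21}$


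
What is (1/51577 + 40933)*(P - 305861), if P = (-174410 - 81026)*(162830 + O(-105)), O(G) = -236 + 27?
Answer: -87698382454304774014/51577 ≈ -1.7003e+15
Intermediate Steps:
O(G) = -209
P = -41539257756 (P = (-174410 - 81026)*(162830 - 209) = -255436*162621 = -41539257756)
(1/51577 + 40933)*(P - 305861) = (1/51577 + 40933)*(-41539257756 - 305861) = (1/51577 + 40933)*(-41539563617) = (2111201342/51577)*(-41539563617) = -87698382454304774014/51577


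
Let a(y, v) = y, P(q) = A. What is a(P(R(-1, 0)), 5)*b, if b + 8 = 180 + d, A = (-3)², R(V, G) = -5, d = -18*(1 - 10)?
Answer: 3006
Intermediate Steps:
d = 162 (d = -18*(-9) = 162)
A = 9
P(q) = 9
b = 334 (b = -8 + (180 + 162) = -8 + 342 = 334)
a(P(R(-1, 0)), 5)*b = 9*334 = 3006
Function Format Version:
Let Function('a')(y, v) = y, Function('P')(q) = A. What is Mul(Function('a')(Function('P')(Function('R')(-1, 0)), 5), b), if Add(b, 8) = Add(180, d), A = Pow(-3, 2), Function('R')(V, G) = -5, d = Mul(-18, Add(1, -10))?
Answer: 3006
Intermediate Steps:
d = 162 (d = Mul(-18, -9) = 162)
A = 9
Function('P')(q) = 9
b = 334 (b = Add(-8, Add(180, 162)) = Add(-8, 342) = 334)
Mul(Function('a')(Function('P')(Function('R')(-1, 0)), 5), b) = Mul(9, 334) = 3006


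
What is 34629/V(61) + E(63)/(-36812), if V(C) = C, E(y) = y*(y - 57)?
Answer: 637369845/1122766 ≈ 567.68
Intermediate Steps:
E(y) = y*(-57 + y)
34629/V(61) + E(63)/(-36812) = 34629/61 + (63*(-57 + 63))/(-36812) = 34629*(1/61) + (63*6)*(-1/36812) = 34629/61 + 378*(-1/36812) = 34629/61 - 189/18406 = 637369845/1122766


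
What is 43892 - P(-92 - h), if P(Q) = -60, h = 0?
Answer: 43952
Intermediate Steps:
43892 - P(-92 - h) = 43892 - 1*(-60) = 43892 + 60 = 43952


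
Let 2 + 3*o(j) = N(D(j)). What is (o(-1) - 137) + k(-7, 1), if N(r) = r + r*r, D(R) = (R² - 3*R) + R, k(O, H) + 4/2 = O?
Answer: -428/3 ≈ -142.67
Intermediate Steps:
k(O, H) = -2 + O
D(R) = R² - 2*R
N(r) = r + r²
o(j) = -⅔ + j*(1 + j*(-2 + j))*(-2 + j)/3 (o(j) = -⅔ + ((j*(-2 + j))*(1 + j*(-2 + j)))/3 = -⅔ + (j*(1 + j*(-2 + j))*(-2 + j))/3 = -⅔ + j*(1 + j*(-2 + j))*(-2 + j)/3)
(o(-1) - 137) + k(-7, 1) = ((-⅔ + (⅓)*(-1)*(1 - (-2 - 1))*(-2 - 1)) - 137) + (-2 - 7) = ((-⅔ + (⅓)*(-1)*(1 - 1*(-3))*(-3)) - 137) - 9 = ((-⅔ + (⅓)*(-1)*(1 + 3)*(-3)) - 137) - 9 = ((-⅔ + (⅓)*(-1)*4*(-3)) - 137) - 9 = ((-⅔ + 4) - 137) - 9 = (10/3 - 137) - 9 = -401/3 - 9 = -428/3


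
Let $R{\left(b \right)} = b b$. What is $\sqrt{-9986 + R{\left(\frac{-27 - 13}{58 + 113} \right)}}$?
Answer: $\frac{i \sqrt{291999026}}{171} \approx 99.93 i$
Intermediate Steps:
$R{\left(b \right)} = b^{2}$
$\sqrt{-9986 + R{\left(\frac{-27 - 13}{58 + 113} \right)}} = \sqrt{-9986 + \left(\frac{-27 - 13}{58 + 113}\right)^{2}} = \sqrt{-9986 + \left(- \frac{40}{171}\right)^{2}} = \sqrt{-9986 + \frac{1600}{29241}} = \sqrt{- \frac{291999026}{29241}} = \frac{i \sqrt{291999026}}{171}$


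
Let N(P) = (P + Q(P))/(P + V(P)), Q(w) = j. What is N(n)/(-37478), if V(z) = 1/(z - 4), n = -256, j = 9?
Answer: -32110/1247286579 ≈ -2.5744e-5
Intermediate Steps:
Q(w) = 9
V(z) = 1/(-4 + z)
N(P) = (9 + P)/(P + 1/(-4 + P)) (N(P) = (P + 9)/(P + 1/(-4 + P)) = (9 + P)/(P + 1/(-4 + P)))
N(n)/(-37478) = ((-4 - 256)*(9 - 256)/(1 - 256*(-4 - 256)))/(-37478) = (-260*(-247)/(1 - 256*(-260)))*(-1/37478) = (-260*(-247)/(1 + 66560))*(-1/37478) = (-260*(-247)/66561)*(-1/37478) = ((1/66561)*(-260)*(-247))*(-1/37478) = (64220/66561)*(-1/37478) = -32110/1247286579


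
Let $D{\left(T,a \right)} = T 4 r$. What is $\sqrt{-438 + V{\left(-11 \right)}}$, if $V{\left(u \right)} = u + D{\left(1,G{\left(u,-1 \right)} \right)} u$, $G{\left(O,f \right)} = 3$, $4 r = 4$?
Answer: $i \sqrt{493} \approx 22.204 i$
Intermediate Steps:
$r = 1$ ($r = \frac{1}{4} \cdot 4 = 1$)
$D{\left(T,a \right)} = 4 T$ ($D{\left(T,a \right)} = T 4 \cdot 1 = 4 T 1 = 4 T$)
$V{\left(u \right)} = 5 u$ ($V{\left(u \right)} = u + 4 \cdot 1 u = u + 4 u = 5 u$)
$\sqrt{-438 + V{\left(-11 \right)}} = \sqrt{-438 + 5 \left(-11\right)} = \sqrt{-438 - 55} = \sqrt{-493} = i \sqrt{493}$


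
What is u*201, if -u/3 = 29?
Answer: -17487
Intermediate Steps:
u = -87 (u = -3*29 = -87)
u*201 = -87*201 = -17487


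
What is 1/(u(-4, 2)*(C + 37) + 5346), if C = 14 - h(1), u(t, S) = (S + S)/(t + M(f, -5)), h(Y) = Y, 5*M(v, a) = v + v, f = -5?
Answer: 3/15938 ≈ 0.00018823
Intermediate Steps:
M(v, a) = 2*v/5 (M(v, a) = (v + v)/5 = (2*v)/5 = 2*v/5)
u(t, S) = 2*S/(-2 + t) (u(t, S) = (S + S)/(t + (⅖)*(-5)) = (2*S)/(t - 2) = (2*S)/(-2 + t) = 2*S/(-2 + t))
C = 13 (C = 14 - 1*1 = 14 - 1 = 13)
1/(u(-4, 2)*(C + 37) + 5346) = 1/((2*2/(-2 - 4))*(13 + 37) + 5346) = 1/((2*2/(-6))*50 + 5346) = 1/((2*2*(-⅙))*50 + 5346) = 1/(-⅔*50 + 5346) = 1/(-100/3 + 5346) = 1/(15938/3) = 3/15938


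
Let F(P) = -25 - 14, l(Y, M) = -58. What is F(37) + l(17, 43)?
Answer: -97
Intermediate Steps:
F(P) = -39
F(37) + l(17, 43) = -39 - 58 = -97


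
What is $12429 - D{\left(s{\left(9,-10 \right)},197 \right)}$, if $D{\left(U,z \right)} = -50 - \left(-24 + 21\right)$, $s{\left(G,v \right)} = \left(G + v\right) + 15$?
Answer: $12476$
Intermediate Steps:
$s{\left(G,v \right)} = 15 + G + v$
$D{\left(U,z \right)} = -47$ ($D{\left(U,z \right)} = -50 - -3 = -50 + 3 = -47$)
$12429 - D{\left(s{\left(9,-10 \right)},197 \right)} = 12429 - -47 = 12429 + 47 = 12476$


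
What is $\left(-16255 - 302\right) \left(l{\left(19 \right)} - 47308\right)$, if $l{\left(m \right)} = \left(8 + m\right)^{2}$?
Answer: $771208503$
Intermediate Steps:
$\left(-16255 - 302\right) \left(l{\left(19 \right)} - 47308\right) = \left(-16255 - 302\right) \left(\left(8 + 19\right)^{2} - 47308\right) = - 16557 \left(27^{2} - 47308\right) = - 16557 \left(729 - 47308\right) = \left(-16557\right) \left(-46579\right) = 771208503$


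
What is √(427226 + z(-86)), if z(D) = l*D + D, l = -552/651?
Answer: 2*√5029257317/217 ≈ 653.62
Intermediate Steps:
l = -184/217 (l = -552*1/651 = -184/217 ≈ -0.84793)
z(D) = 33*D/217 (z(D) = -184*D/217 + D = 33*D/217)
√(427226 + z(-86)) = √(427226 + (33/217)*(-86)) = √(427226 - 2838/217) = √(92705204/217) = 2*√5029257317/217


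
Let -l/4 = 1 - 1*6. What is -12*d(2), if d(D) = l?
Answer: -240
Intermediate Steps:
l = 20 (l = -4*(1 - 1*6) = -4*(1 - 6) = -4*(-5) = 20)
d(D) = 20
-12*d(2) = -12*20 = -240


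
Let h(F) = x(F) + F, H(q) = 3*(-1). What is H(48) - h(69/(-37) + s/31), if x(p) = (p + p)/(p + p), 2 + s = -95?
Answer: 1140/1147 ≈ 0.99390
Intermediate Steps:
s = -97 (s = -2 - 95 = -97)
x(p) = 1 (x(p) = (2*p)/((2*p)) = (2*p)*(1/(2*p)) = 1)
H(q) = -3
h(F) = 1 + F
H(48) - h(69/(-37) + s/31) = -3 - (1 + (69/(-37) - 97/31)) = -3 - (1 + (69*(-1/37) - 97*1/31)) = -3 - (1 + (-69/37 - 97/31)) = -3 - (1 - 5728/1147) = -3 - 1*(-4581/1147) = -3 + 4581/1147 = 1140/1147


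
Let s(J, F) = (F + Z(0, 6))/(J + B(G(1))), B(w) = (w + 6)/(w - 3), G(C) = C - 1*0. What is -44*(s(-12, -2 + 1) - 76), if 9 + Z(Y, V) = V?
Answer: 103312/31 ≈ 3332.6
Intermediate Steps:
Z(Y, V) = -9 + V
G(C) = C (G(C) = C + 0 = C)
B(w) = (6 + w)/(-3 + w)
s(J, F) = (-3 + F)/(-7/2 + J) (s(J, F) = (F + (-9 + 6))/(J + (6 + 1)/(-3 + 1)) = (F - 3)/(J + 7/(-2)) = (-3 + F)/(J - ½*7) = (-3 + F)/(J - 7/2) = (-3 + F)/(-7/2 + J))
-44*(s(-12, -2 + 1) - 76) = -44*(2*(-3 + (-2 + 1))/(-7 + 2*(-12)) - 76) = -44*(2*(-3 - 1)/(-7 - 24) - 76) = -44*(2*(-4)/(-31) - 76) = -44*(2*(-1/31)*(-4) - 76) = -44*(8/31 - 76) = -44*(-2348/31) = 103312/31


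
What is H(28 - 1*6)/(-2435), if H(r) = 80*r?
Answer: -352/487 ≈ -0.72279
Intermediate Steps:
H(28 - 1*6)/(-2435) = (80*(28 - 1*6))/(-2435) = (80*(28 - 6))*(-1/2435) = (80*22)*(-1/2435) = 1760*(-1/2435) = -352/487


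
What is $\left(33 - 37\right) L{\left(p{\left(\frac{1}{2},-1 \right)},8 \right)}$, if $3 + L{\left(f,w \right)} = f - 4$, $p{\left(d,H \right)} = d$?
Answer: $26$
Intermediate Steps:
$L{\left(f,w \right)} = -7 + f$ ($L{\left(f,w \right)} = -3 + \left(f - 4\right) = -3 + \left(-4 + f\right) = -7 + f$)
$\left(33 - 37\right) L{\left(p{\left(\frac{1}{2},-1 \right)},8 \right)} = \left(33 - 37\right) \left(-7 + \frac{1}{2}\right) = - 4 \left(-7 + \frac{1}{2}\right) = \left(-4\right) \left(- \frac{13}{2}\right) = 26$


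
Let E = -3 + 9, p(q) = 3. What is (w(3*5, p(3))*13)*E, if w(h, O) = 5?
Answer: 390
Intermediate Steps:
E = 6
(w(3*5, p(3))*13)*E = (5*13)*6 = 65*6 = 390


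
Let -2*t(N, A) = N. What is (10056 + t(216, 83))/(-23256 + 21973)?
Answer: -9948/1283 ≈ -7.7537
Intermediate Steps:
t(N, A) = -N/2
(10056 + t(216, 83))/(-23256 + 21973) = (10056 - ½*216)/(-23256 + 21973) = (10056 - 108)/(-1283) = 9948*(-1/1283) = -9948/1283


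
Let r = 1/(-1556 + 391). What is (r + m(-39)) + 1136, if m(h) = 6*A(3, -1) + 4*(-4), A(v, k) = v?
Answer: 1325769/1165 ≈ 1138.0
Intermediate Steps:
r = -1/1165 (r = 1/(-1165) = -1/1165 ≈ -0.00085837)
m(h) = 2 (m(h) = 6*3 + 4*(-4) = 18 - 16 = 2)
(r + m(-39)) + 1136 = (-1/1165 + 2) + 1136 = 2329/1165 + 1136 = 1325769/1165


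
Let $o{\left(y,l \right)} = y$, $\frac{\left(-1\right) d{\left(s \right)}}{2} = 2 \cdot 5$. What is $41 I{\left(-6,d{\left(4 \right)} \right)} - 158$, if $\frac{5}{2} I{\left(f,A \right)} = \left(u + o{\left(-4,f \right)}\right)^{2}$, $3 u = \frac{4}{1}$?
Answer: $- \frac{1862}{45} \approx -41.378$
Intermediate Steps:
$d{\left(s \right)} = -20$ ($d{\left(s \right)} = - 2 \cdot 2 \cdot 5 = \left(-2\right) 10 = -20$)
$u = \frac{4}{3}$ ($u = \frac{4 \cdot 1^{-1}}{3} = \frac{4 \cdot 1}{3} = \frac{1}{3} \cdot 4 = \frac{4}{3} \approx 1.3333$)
$I{\left(f,A \right)} = \frac{128}{45}$ ($I{\left(f,A \right)} = \frac{2 \left(\frac{4}{3} - 4\right)^{2}}{5} = \frac{2 \left(- \frac{8}{3}\right)^{2}}{5} = \frac{2}{5} \cdot \frac{64}{9} = \frac{128}{45}$)
$41 I{\left(-6,d{\left(4 \right)} \right)} - 158 = 41 \cdot \frac{128}{45} - 158 = \frac{5248}{45} - 158 = - \frac{1862}{45}$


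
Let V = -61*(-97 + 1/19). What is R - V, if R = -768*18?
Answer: -375018/19 ≈ -19738.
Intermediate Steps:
R = -13824
V = 112362/19 (V = -61*(-97 + 1/19) = -61*(-1842/19) = 112362/19 ≈ 5913.8)
R - V = -13824 - 1*112362/19 = -13824 - 112362/19 = -375018/19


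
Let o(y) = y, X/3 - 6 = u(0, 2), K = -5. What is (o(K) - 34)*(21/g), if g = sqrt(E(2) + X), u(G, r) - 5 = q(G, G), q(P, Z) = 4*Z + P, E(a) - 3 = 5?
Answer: -819*sqrt(41)/41 ≈ -127.91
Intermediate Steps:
E(a) = 8 (E(a) = 3 + 5 = 8)
q(P, Z) = P + 4*Z
u(G, r) = 5 + 5*G (u(G, r) = 5 + (G + 4*G) = 5 + 5*G)
X = 33 (X = 18 + 3*(5 + 5*0) = 18 + 3*(5 + 0) = 18 + 3*5 = 18 + 15 = 33)
g = sqrt(41) (g = sqrt(8 + 33) = sqrt(41) ≈ 6.4031)
(o(K) - 34)*(21/g) = (-5 - 34)*(21/(sqrt(41))) = -819*sqrt(41)/41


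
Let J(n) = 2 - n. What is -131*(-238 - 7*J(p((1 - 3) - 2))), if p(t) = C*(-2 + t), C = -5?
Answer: 5502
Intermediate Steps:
p(t) = 10 - 5*t (p(t) = -5*(-2 + t) = 10 - 5*t)
-131*(-238 - 7*J(p((1 - 3) - 2))) = -131*(-238 - 7*(2 - (10 - 5*((1 - 3) - 2)))) = -131*(-238 - 7*(2 - (10 - 5*(-2 - 2)))) = -131*(-238 - 7*(2 - (10 - 5*(-4)))) = -131*(-238 - 7*(2 - (10 + 20))) = -131*(-238 - 7*(2 - 1*30)) = -131*(-238 - 7*(2 - 30)) = -131*(-238 - 7*(-28)) = -131*(-238 + 196) = -131*(-42) = 5502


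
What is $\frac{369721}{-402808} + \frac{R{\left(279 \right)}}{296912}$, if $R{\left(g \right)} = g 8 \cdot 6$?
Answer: $- \frac{931966043}{1067844008} \approx -0.87276$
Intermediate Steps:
$R{\left(g \right)} = 48 g$ ($R{\left(g \right)} = 8 g 6 = 48 g$)
$\frac{369721}{-402808} + \frac{R{\left(279 \right)}}{296912} = \frac{369721}{-402808} + \frac{48 \cdot 279}{296912} = 369721 \left(- \frac{1}{402808}\right) + 13392 \cdot \frac{1}{296912} = - \frac{369721}{402808} + \frac{837}{18557} = - \frac{931966043}{1067844008}$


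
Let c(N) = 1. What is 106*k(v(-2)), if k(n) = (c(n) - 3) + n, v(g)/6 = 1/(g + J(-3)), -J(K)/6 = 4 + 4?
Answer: -5618/25 ≈ -224.72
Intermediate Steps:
J(K) = -48 (J(K) = -6*(4 + 4) = -6*8 = -48)
v(g) = 6/(-48 + g) (v(g) = 6/(g - 48) = 6/(-48 + g))
k(n) = -2 + n (k(n) = (1 - 3) + n = -2 + n)
106*k(v(-2)) = 106*(-2 + 6/(-48 - 2)) = 106*(-2 + 6/(-50)) = 106*(-2 + 6*(-1/50)) = 106*(-2 - 3/25) = 106*(-53/25) = -5618/25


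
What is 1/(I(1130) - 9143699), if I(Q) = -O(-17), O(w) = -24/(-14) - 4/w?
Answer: -119/1088100413 ≈ -1.0936e-7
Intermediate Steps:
O(w) = 12/7 - 4/w (O(w) = -24*(-1/14) - 4/w = 12/7 - 4/w)
I(Q) = -232/119 (I(Q) = -(12/7 - 4/(-17)) = -(12/7 - 4*(-1/17)) = -(12/7 + 4/17) = -1*232/119 = -232/119)
1/(I(1130) - 9143699) = 1/(-232/119 - 9143699) = 1/(-1088100413/119) = -119/1088100413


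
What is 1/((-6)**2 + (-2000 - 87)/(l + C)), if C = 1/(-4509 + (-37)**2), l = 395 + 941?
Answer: 4195039/144468224 ≈ 0.029038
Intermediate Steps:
l = 1336
C = -1/3140 (C = 1/(-4509 + 1369) = 1/(-3140) = -1/3140 ≈ -0.00031847)
1/((-6)**2 + (-2000 - 87)/(l + C)) = 1/((-6)**2 + (-2000 - 87)/(1336 - 1/3140)) = 1/(36 - 2087/4195039/3140) = 1/(36 - 2087*3140/4195039) = 1/(36 - 6553180/4195039) = 1/(144468224/4195039) = 4195039/144468224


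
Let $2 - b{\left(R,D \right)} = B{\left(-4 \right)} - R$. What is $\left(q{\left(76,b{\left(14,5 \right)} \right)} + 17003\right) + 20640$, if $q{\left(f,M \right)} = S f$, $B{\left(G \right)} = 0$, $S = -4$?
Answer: $37339$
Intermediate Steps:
$b{\left(R,D \right)} = 2 + R$ ($b{\left(R,D \right)} = 2 - \left(0 - R\right) = 2 - - R = 2 + R$)
$q{\left(f,M \right)} = - 4 f$
$\left(q{\left(76,b{\left(14,5 \right)} \right)} + 17003\right) + 20640 = \left(\left(-4\right) 76 + 17003\right) + 20640 = \left(-304 + 17003\right) + 20640 = 16699 + 20640 = 37339$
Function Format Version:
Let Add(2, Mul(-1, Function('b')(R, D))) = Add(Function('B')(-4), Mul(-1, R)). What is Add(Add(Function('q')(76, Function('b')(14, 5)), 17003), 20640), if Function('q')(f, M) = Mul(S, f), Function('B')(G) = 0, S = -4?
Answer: 37339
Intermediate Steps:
Function('b')(R, D) = Add(2, R) (Function('b')(R, D) = Add(2, Mul(-1, Add(0, Mul(-1, R)))) = Add(2, Mul(-1, Mul(-1, R))) = Add(2, R))
Function('q')(f, M) = Mul(-4, f)
Add(Add(Function('q')(76, Function('b')(14, 5)), 17003), 20640) = Add(Add(Mul(-4, 76), 17003), 20640) = Add(Add(-304, 17003), 20640) = Add(16699, 20640) = 37339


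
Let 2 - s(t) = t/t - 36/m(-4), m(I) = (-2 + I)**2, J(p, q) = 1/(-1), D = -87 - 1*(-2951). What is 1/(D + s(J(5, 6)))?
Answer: 1/2866 ≈ 0.00034892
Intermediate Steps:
D = 2864 (D = -87 + 2951 = 2864)
J(p, q) = -1
s(t) = 2 (s(t) = 2 - (t/t - 36/(-2 - 4)**2) = 2 - (1 - 36/((-6)**2)) = 2 - (1 - 36/36) = 2 - (1 - 36*1/36) = 2 - (1 - 1) = 2 - 1*0 = 2 + 0 = 2)
1/(D + s(J(5, 6))) = 1/(2864 + 2) = 1/2866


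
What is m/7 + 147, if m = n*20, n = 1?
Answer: 1049/7 ≈ 149.86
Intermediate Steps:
m = 20 (m = 1*20 = 20)
m/7 + 147 = 20/7 + 147 = 1049/7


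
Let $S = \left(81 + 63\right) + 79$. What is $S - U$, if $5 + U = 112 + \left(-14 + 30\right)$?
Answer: $100$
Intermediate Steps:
$S = 223$ ($S = 144 + 79 = 223$)
$U = 123$ ($U = -5 + \left(112 + \left(-14 + 30\right)\right) = -5 + \left(112 + 16\right) = -5 + 128 = 123$)
$S - U = 223 - 123 = 100$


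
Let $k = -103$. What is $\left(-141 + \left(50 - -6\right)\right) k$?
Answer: $8755$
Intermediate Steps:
$\left(-141 + \left(50 - -6\right)\right) k = \left(-141 + \left(50 - -6\right)\right) \left(-103\right) = \left(-141 + \left(50 + 6\right)\right) \left(-103\right) = \left(-141 + 56\right) \left(-103\right) = \left(-85\right) \left(-103\right) = 8755$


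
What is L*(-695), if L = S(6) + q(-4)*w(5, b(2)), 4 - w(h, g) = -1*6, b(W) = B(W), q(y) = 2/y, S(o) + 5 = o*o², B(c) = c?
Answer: -143170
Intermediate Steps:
S(o) = -5 + o³ (S(o) = -5 + o*o² = -5 + o³)
b(W) = W
w(h, g) = 10 (w(h, g) = 4 - (-1)*6 = 4 - 1*(-6) = 4 + 6 = 10)
L = 206 (L = (-5 + 6³) + (2/(-4))*10 = (-5 + 216) + (2*(-¼))*10 = 211 - ½*10 = 211 - 5 = 206)
L*(-695) = 206*(-695) = -143170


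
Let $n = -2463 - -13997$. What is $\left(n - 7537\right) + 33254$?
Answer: $37251$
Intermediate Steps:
$n = 11534$ ($n = -2463 + 13997 = 11534$)
$\left(n - 7537\right) + 33254 = \left(11534 - 7537\right) + 33254 = 3997 + 33254 = 37251$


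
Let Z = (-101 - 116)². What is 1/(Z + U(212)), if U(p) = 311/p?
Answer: 212/9983179 ≈ 2.1236e-5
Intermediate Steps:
Z = 47089 (Z = (-217)² = 47089)
1/(Z + U(212)) = 1/(47089 + 311/212) = 1/(9983179/212) = 212/9983179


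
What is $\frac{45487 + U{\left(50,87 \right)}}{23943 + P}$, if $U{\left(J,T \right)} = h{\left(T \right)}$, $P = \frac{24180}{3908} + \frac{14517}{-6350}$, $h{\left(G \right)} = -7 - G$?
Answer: $\frac{93871967450}{49521792497} \approx 1.8956$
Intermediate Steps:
$P = \frac{24202641}{6203950}$ ($P = 24180 \cdot \frac{1}{3908} + 14517 \left(- \frac{1}{6350}\right) = \frac{6045}{977} - \frac{14517}{6350} = \frac{24202641}{6203950} \approx 3.9012$)
$U{\left(J,T \right)} = -7 - T$
$\frac{45487 + U{\left(50,87 \right)}}{23943 + P} = \frac{45487 - 94}{23943 + \frac{24202641}{6203950}} = \frac{45487 - 94}{\frac{148565377491}{6203950}} = \left(45487 - 94\right) \frac{6203950}{148565377491} = 45393 \cdot \frac{6203950}{148565377491} = \frac{93871967450}{49521792497}$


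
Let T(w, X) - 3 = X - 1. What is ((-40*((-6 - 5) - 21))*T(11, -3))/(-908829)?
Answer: 1280/908829 ≈ 0.0014084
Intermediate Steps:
T(w, X) = 2 + X (T(w, X) = 3 + (X - 1) = 3 + (-1 + X) = 2 + X)
((-40*((-6 - 5) - 21))*T(11, -3))/(-908829) = ((-40*((-6 - 5) - 21))*(2 - 3))/(-908829) = (-40*(-11 - 21)*(-1))*(-1/908829) = (-40*(-32)*(-1))*(-1/908829) = (1280*(-1))*(-1/908829) = -1280*(-1/908829) = 1280/908829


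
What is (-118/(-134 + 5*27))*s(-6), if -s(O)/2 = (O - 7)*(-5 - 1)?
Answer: 18408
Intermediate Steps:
s(O) = -84 + 12*O (s(O) = -2*(O - 7)*(-5 - 1) = -2*(-7 + O)*(-6) = -2*(42 - 6*O) = -84 + 12*O)
(-118/(-134 + 5*27))*s(-6) = (-118/(-134 + 5*27))*(-84 + 12*(-6)) = (-118/(-134 + 135))*(-84 - 72) = (-118/1)*(-156) = (1*(-118))*(-156) = -118*(-156) = 18408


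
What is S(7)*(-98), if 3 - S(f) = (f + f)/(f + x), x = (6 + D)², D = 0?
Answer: -11270/43 ≈ -262.09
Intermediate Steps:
x = 36 (x = (6 + 0)² = 6² = 36)
S(f) = 3 - 2*f/(36 + f) (S(f) = 3 - (f + f)/(f + 36) = 3 - 2*f/(36 + f))
S(7)*(-98) = ((108 + 7)/(36 + 7))*(-98) = (115/43)*(-98) = -11270/43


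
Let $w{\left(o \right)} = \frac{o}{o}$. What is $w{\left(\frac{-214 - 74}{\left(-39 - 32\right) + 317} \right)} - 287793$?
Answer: $-287792$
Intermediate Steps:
$w{\left(o \right)} = 1$
$w{\left(\frac{-214 - 74}{\left(-39 - 32\right) + 317} \right)} - 287793 = 1 - 287793 = -287792$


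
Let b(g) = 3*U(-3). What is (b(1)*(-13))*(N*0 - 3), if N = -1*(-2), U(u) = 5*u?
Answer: -1755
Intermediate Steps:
N = 2
b(g) = -45 (b(g) = 3*(5*(-3)) = 3*(-15) = -45)
(b(1)*(-13))*(N*0 - 3) = (-45*(-13))*(2*0 - 3) = 585*(0 - 3) = 585*(-3) = -1755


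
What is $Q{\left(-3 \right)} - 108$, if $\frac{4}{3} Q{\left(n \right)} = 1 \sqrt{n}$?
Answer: $-108 + \frac{3 i \sqrt{3}}{4} \approx -108.0 + 1.299 i$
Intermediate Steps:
$Q{\left(n \right)} = \frac{3 \sqrt{n}}{4}$ ($Q{\left(n \right)} = \frac{3 \cdot 1 \sqrt{n}}{4} = \frac{3 \sqrt{n}}{4}$)
$Q{\left(-3 \right)} - 108 = \frac{3 \sqrt{-3}}{4} - 108 = \frac{3 i \sqrt{3}}{4} - 108 = -108 + \frac{3 i \sqrt{3}}{4}$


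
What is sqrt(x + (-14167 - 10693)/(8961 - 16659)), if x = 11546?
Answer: 2*sqrt(42774883854)/3849 ≈ 107.47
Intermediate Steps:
sqrt(x + (-14167 - 10693)/(8961 - 16659)) = sqrt(11546 + (-14167 - 10693)/(8961 - 16659)) = sqrt(11546 - 24860/(-7698)) = sqrt(11546 - 24860*(-1/7698)) = sqrt(11546 + 12430/3849) = sqrt(44452984/3849) = 2*sqrt(42774883854)/3849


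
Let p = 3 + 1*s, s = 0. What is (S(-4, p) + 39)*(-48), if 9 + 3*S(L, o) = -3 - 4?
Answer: -1616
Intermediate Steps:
p = 3 (p = 3 + 1*0 = 3 + 0 = 3)
S(L, o) = -16/3 (S(L, o) = -3 + (-3 - 4)/3 = -3 + (1/3)*(-7) = -3 - 7/3 = -16/3)
(S(-4, p) + 39)*(-48) = (-16/3 + 39)*(-48) = (101/3)*(-48) = -1616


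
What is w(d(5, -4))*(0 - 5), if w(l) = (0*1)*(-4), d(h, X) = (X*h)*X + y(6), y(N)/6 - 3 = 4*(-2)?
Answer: 0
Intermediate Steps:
y(N) = -30 (y(N) = 18 + 6*(4*(-2)) = 18 + 6*(-8) = 18 - 48 = -30)
d(h, X) = -30 + h*X² (d(h, X) = (X*h)*X - 30 = h*X² - 30 = -30 + h*X²)
w(l) = 0 (w(l) = 0*(-4) = 0)
w(d(5, -4))*(0 - 5) = 0*(0 - 5) = 0*(-5) = 0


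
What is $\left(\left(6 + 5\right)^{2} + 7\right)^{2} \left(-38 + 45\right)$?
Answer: $114688$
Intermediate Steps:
$\left(\left(6 + 5\right)^{2} + 7\right)^{2} \left(-38 + 45\right) = \left(11^{2} + 7\right)^{2} \cdot 7 = \left(121 + 7\right)^{2} \cdot 7 = 128^{2} \cdot 7 = 16384 \cdot 7 = 114688$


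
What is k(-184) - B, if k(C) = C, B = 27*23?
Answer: -805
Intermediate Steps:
B = 621
k(-184) - B = -184 - 1*621 = -184 - 621 = -805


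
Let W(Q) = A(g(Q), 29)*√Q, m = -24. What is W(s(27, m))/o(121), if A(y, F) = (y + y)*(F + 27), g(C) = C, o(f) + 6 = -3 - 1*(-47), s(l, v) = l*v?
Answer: -653184*I*√2/19 ≈ -48618.0*I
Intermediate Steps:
o(f) = 38 (o(f) = -6 + (-3 - 1*(-47)) = -6 + (-3 + 47) = -6 + 44 = 38)
A(y, F) = 2*y*(27 + F) (A(y, F) = (2*y)*(27 + F) = 2*y*(27 + F))
W(Q) = 112*Q^(3/2) (W(Q) = (2*Q*(27 + 29))*√Q = (2*Q*56)*√Q = (112*Q)*√Q = 112*Q^(3/2))
W(s(27, m))/o(121) = (112*(27*(-24))^(3/2))/38 = (112*(-648)^(3/2))*(1/38) = (112*(-11664*I*√2))*(1/38) = -1306368*I*√2*(1/38) = -653184*I*√2/19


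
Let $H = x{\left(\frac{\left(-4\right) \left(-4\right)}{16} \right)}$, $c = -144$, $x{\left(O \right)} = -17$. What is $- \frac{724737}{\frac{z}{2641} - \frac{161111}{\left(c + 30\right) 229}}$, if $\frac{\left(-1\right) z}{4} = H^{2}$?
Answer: $- \frac{2629877792958}{20806085} \approx -1.264 \cdot 10^{5}$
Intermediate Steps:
$H = -17$
$z = -1156$ ($z = - 4 \left(-17\right)^{2} = \left(-4\right) 289 = -1156$)
$- \frac{724737}{\frac{z}{2641} - \frac{161111}{\left(c + 30\right) 229}} = - \frac{724737}{- \frac{1156}{2641} - \frac{161111}{\left(-144 + 30\right) 229}} = - \frac{724737}{\left(-1156\right) \frac{1}{2641} - \frac{161111}{\left(-114\right) 229}} = - \frac{724737}{- \frac{1156}{2641} - \frac{161111}{-26106}} = - \frac{724737}{- \frac{1156}{2641} - - \frac{161111}{26106}} = - \frac{724737}{- \frac{1156}{2641} + \frac{161111}{26106}} = - \frac{724737}{\frac{20806085}{3628734}} = \left(-724737\right) \frac{3628734}{20806085} = - \frac{2629877792958}{20806085}$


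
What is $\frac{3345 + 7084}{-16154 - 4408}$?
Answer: $- \frac{10429}{20562} \approx -0.5072$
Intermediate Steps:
$\frac{3345 + 7084}{-16154 - 4408} = \frac{10429}{-16154 + \left(-20840 + 16432\right)} = \frac{10429}{-16154 - 4408} = \frac{10429}{-20562} = 10429 \left(- \frac{1}{20562}\right) = - \frac{10429}{20562}$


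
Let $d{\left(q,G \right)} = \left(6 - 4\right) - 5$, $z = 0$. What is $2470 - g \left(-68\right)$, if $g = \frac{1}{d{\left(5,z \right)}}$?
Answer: $\frac{7342}{3} \approx 2447.3$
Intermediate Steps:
$d{\left(q,G \right)} = -3$ ($d{\left(q,G \right)} = 2 - 5 = -3$)
$g = - \frac{1}{3}$ ($g = \frac{1}{-3} = - \frac{1}{3} \approx -0.33333$)
$2470 - g \left(-68\right) = 2470 - \left(- \frac{1}{3}\right) \left(-68\right) = 2470 - \frac{68}{3} = \frac{7342}{3}$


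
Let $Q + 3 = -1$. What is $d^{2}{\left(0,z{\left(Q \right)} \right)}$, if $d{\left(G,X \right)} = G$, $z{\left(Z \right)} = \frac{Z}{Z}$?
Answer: $0$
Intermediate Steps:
$Q = -4$ ($Q = -3 - 1 = -4$)
$z{\left(Z \right)} = 1$
$d^{2}{\left(0,z{\left(Q \right)} \right)} = 0^{2} = 0$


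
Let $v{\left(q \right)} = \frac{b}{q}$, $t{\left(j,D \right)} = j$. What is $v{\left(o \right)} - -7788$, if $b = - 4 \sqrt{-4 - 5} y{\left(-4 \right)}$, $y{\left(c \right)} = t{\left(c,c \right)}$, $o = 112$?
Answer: $7788 + \frac{3 i}{7} \approx 7788.0 + 0.42857 i$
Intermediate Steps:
$y{\left(c \right)} = c$
$b = 48 i$ ($b = - 4 \sqrt{-4 - 5} \left(-4\right) = - 4 \sqrt{-9} \left(-4\right) = - 4 \cdot 3 i \left(-4\right) = - 12 i \left(-4\right) = 48 i \approx 48.0 i$)
$v{\left(q \right)} = \frac{48 i}{q}$
$v{\left(o \right)} - -7788 = \frac{48 i}{112} - -7788 = 48 i \frac{1}{112} + 7788 = \frac{3 i}{7} + 7788 = 7788 + \frac{3 i}{7}$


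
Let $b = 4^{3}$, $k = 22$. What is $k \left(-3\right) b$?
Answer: $-4224$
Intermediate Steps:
$b = 64$
$k \left(-3\right) b = 22 \left(-3\right) 64 = \left(-66\right) 64 = -4224$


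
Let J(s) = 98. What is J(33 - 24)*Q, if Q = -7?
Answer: -686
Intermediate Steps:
J(33 - 24)*Q = 98*(-7) = -686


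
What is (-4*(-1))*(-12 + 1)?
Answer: -44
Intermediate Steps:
(-4*(-1))*(-12 + 1) = 4*(-11) = -44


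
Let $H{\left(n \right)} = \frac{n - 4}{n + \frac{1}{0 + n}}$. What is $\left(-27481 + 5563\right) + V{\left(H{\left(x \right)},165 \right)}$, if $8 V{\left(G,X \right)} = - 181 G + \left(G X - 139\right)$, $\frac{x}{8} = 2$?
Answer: $- \frac{45102203}{2056} \approx -21937.0$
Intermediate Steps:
$x = 16$ ($x = 8 \cdot 2 = 16$)
$H{\left(n \right)} = \frac{-4 + n}{n + \frac{1}{n}}$
$V{\left(G,X \right)} = - \frac{139}{8} - \frac{181 G}{8} + \frac{G X}{8}$ ($V{\left(G,X \right)} = \frac{- 181 G + \left(G X - 139\right)}{8} = \frac{- 181 G + \left(-139 + G X\right)}{8} = \frac{-139 - 181 G + G X}{8} = - \frac{139}{8} - \frac{181 G}{8} + \frac{G X}{8}$)
$\left(-27481 + 5563\right) + V{\left(H{\left(x \right)},165 \right)} = \left(-27481 + 5563\right) - \left(\frac{139}{8} - \frac{1}{8} \frac{16 \left(-4 + 16\right)}{1 + 16^{2}} \cdot 165 + \frac{181}{8} \cdot 16 \frac{1}{1 + 16^{2}} \left(-4 + 16\right)\right) = -21918 - \left(\frac{139}{8} - \frac{1}{8} \cdot 16 \frac{1}{1 + 256} \cdot 12 \cdot 165 + \frac{181}{8} \cdot 16 \frac{1}{1 + 256} \cdot 12\right) = -21918 - \left(\frac{139}{8} - \frac{1}{8} \cdot 16 \cdot \frac{1}{257} \cdot 12 \cdot 165 + \frac{181}{8} \cdot 16 \cdot \frac{1}{257} \cdot 12\right) = -21918 - \left(\frac{70475}{2056} - \frac{3960}{257}\right) = -21918 - \frac{38795}{2056} = - \frac{45102203}{2056}$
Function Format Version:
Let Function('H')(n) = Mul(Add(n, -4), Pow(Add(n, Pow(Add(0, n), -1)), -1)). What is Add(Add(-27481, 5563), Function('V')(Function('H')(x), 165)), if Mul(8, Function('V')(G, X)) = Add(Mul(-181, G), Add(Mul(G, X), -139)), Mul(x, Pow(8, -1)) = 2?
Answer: Rational(-45102203, 2056) ≈ -21937.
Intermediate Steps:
x = 16 (x = Mul(8, 2) = 16)
Function('H')(n) = Mul(Pow(Add(n, Pow(n, -1)), -1), Add(-4, n)) (Function('H')(n) = Mul(Add(-4, n), Pow(Add(n, Pow(n, -1)), -1)) = Mul(Pow(Add(n, Pow(n, -1)), -1), Add(-4, n)))
Function('V')(G, X) = Add(Rational(-139, 8), Mul(Rational(-181, 8), G), Mul(Rational(1, 8), G, X)) (Function('V')(G, X) = Mul(Rational(1, 8), Add(Mul(-181, G), Add(Mul(G, X), -139))) = Mul(Rational(1, 8), Add(Mul(-181, G), Add(-139, Mul(G, X)))) = Mul(Rational(1, 8), Add(-139, Mul(-181, G), Mul(G, X))) = Add(Rational(-139, 8), Mul(Rational(-181, 8), G), Mul(Rational(1, 8), G, X)))
Add(Add(-27481, 5563), Function('V')(Function('H')(x), 165)) = Add(Add(-27481, 5563), Add(Rational(-139, 8), Mul(Rational(-181, 8), Mul(16, Pow(Add(1, Pow(16, 2)), -1), Add(-4, 16))), Mul(Rational(1, 8), Mul(16, Pow(Add(1, Pow(16, 2)), -1), Add(-4, 16)), 165))) = Add(-21918, Add(Rational(-139, 8), Mul(Rational(-181, 8), Mul(16, Pow(Add(1, 256), -1), 12)), Mul(Rational(1, 8), Mul(16, Pow(Add(1, 256), -1), 12), 165))) = Add(-21918, Add(Rational(-139, 8), Mul(Rational(-181, 8), Mul(16, Pow(257, -1), 12)), Mul(Rational(1, 8), Mul(16, Pow(257, -1), 12), 165))) = Add(-21918, Add(Rational(-139, 8), Mul(Rational(-181, 8), Mul(16, Rational(1, 257), 12)), Mul(Rational(1, 8), Mul(16, Rational(1, 257), 12), 165))) = Add(-21918, Add(Rational(-139, 8), Mul(Rational(-181, 8), Rational(192, 257)), Mul(Rational(1, 8), Rational(192, 257), 165))) = Add(-21918, Add(Rational(-139, 8), Rational(-4344, 257), Rational(3960, 257))) = Add(-21918, Rational(-38795, 2056)) = Rational(-45102203, 2056)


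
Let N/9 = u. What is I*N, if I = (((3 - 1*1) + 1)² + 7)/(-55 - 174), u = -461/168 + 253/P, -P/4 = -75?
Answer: 47898/40075 ≈ 1.1952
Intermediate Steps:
P = 300 (P = -4*(-75) = 300)
u = -2661/1400 (u = -461/168 + 253/300 = -2661/1400 ≈ -1.9007)
N = -23949/1400 (N = 9*(-2661/1400) = -23949/1400 ≈ -17.106)
I = -16/229 (I = (((3 - 1) + 1)² + 7)/(-229) = ((2 + 1)² + 7)*(-1/229) = (3² + 7)*(-1/229) = (9 + 7)*(-1/229) = 16*(-1/229) = -16/229 ≈ -0.069869)
I*N = -16/229*(-23949/1400) = 47898/40075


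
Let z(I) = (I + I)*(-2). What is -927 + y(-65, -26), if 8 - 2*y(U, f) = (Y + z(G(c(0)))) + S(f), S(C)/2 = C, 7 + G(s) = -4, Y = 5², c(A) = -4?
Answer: -1863/2 ≈ -931.50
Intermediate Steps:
Y = 25
G(s) = -11 (G(s) = -7 - 4 = -11)
z(I) = -4*I (z(I) = (2*I)*(-2) = -4*I)
S(C) = 2*C
y(U, f) = -61/2 - f (y(U, f) = 4 - ((25 - 4*(-11)) + 2*f)/2 = 4 - ((25 + 44) + 2*f)/2 = 4 - (69 + 2*f)/2 = 4 + (-69/2 - f) = -61/2 - f)
-927 + y(-65, -26) = -927 + (-61/2 - 1*(-26)) = -927 + (-61/2 + 26) = -927 - 9/2 = -1863/2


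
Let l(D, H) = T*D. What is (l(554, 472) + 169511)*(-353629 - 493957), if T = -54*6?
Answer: 8463146210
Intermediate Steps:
T = -324
l(D, H) = -324*D
(l(554, 472) + 169511)*(-353629 - 493957) = (-324*554 + 169511)*(-353629 - 493957) = (-179496 + 169511)*(-847586) = -9985*(-847586) = 8463146210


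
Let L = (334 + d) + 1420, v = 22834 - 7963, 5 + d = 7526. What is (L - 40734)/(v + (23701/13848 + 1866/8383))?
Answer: -3652005596856/1726565961715 ≈ -2.1152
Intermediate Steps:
d = 7521 (d = -5 + 7526 = 7521)
v = 14871
L = 9275 (L = (334 + 7521) + 1420 = 7855 + 1420 = 9275)
(L - 40734)/(v + (23701/13848 + 1866/8383)) = (9275 - 40734)/(14871 + (23701/13848 + 1866/8383)) = -31459/(14871 + (23701*(1/13848) + 1866*(1/8383))) = -31459/(14871 + (23701/13848 + 1866/8383)) = -31459/(14871 + 224525851/116087784) = -31459/1726565961715/116087784 = -31459*116087784/1726565961715 = -3652005596856/1726565961715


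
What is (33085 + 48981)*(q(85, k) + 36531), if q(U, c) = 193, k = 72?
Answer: 3013791784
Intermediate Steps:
(33085 + 48981)*(q(85, k) + 36531) = (33085 + 48981)*(193 + 36531) = 82066*36724 = 3013791784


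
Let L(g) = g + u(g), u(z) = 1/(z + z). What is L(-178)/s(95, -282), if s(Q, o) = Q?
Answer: -63369/33820 ≈ -1.8737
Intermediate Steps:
u(z) = 1/(2*z)
L(g) = g + 1/(2*g)
L(-178)/s(95, -282) = (-178 + (½)/(-178))/95 = (-178 + (½)*(-1/178))*(1/95) = (-178 - 1/356)*(1/95) = -63369/356*1/95 = -63369/33820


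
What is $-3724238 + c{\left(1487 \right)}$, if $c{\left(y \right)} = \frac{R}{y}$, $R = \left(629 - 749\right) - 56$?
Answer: $- \frac{5537942082}{1487} \approx -3.7242 \cdot 10^{6}$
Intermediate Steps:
$R = -176$ ($R = -120 - 56 = -176$)
$c{\left(y \right)} = - \frac{176}{y}$
$-3724238 + c{\left(1487 \right)} = -3724238 - \frac{176}{1487} = - \frac{5537942082}{1487}$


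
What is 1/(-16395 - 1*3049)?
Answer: -1/19444 ≈ -5.1430e-5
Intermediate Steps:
1/(-16395 - 1*3049) = 1/(-16395 - 3049) = 1/(-19444) = -1/19444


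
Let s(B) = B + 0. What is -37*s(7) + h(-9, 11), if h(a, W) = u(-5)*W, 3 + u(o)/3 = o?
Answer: -523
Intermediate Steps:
u(o) = -9 + 3*o
s(B) = B
h(a, W) = -24*W (h(a, W) = (-9 + 3*(-5))*W = (-9 - 15)*W = -24*W)
-37*s(7) + h(-9, 11) = -37*7 - 24*11 = -259 - 264 = -523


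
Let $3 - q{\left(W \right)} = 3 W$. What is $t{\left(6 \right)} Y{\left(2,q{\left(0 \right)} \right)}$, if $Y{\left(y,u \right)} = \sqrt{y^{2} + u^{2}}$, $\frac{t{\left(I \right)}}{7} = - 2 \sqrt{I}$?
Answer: $- 14 \sqrt{78} \approx -123.64$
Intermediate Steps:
$t{\left(I \right)} = - 14 \sqrt{I}$ ($t{\left(I \right)} = 7 \left(- 2 \sqrt{I}\right) = - 14 \sqrt{I}$)
$q{\left(W \right)} = 3 - 3 W$
$Y{\left(y,u \right)} = \sqrt{u^{2} + y^{2}}$
$t{\left(6 \right)} Y{\left(2,q{\left(0 \right)} \right)} = - 14 \sqrt{6} \sqrt{\left(3 - 0\right)^{2} + 2^{2}} = - 14 \sqrt{6} \sqrt{\left(3 + 0\right)^{2} + 4} = - 14 \sqrt{6} \sqrt{3^{2} + 4} = - 14 \sqrt{6} \sqrt{9 + 4} = - 14 \sqrt{6} \sqrt{13} = - 14 \sqrt{78}$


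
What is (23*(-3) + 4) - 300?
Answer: -365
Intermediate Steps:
(23*(-3) + 4) - 300 = (-69 + 4) - 300 = -65 - 300 = -365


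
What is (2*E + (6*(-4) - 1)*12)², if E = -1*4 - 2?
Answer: 97344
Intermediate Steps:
E = -6 (E = -4 - 2 = -6)
(2*E + (6*(-4) - 1)*12)² = (2*(-6) + (6*(-4) - 1)*12)² = (-12 + (-24 - 1)*12)² = (-12 - 25*12)² = (-12 - 300)² = (-312)² = 97344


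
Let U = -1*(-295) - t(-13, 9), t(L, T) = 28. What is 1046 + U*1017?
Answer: 272585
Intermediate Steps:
U = 267 (U = -1*(-295) - 1*28 = 295 - 28 = 267)
1046 + U*1017 = 1046 + 267*1017 = 1046 + 271539 = 272585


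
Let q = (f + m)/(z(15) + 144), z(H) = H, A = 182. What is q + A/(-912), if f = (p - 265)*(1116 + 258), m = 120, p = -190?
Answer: -95012423/24168 ≈ -3931.3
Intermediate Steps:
f = -625170 (f = (-190 - 265)*(1116 + 258) = -455*1374 = -625170)
q = -208350/53 (q = (-625170 + 120)/(15 + 144) = -625050/159 = -625050*1/159 = -208350/53 ≈ -3931.1)
q + A/(-912) = -208350/53 + 182/(-912) = -208350/53 + 182*(-1/912) = -208350/53 - 91/456 = -95012423/24168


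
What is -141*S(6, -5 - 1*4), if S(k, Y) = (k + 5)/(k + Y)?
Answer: 517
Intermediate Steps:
S(k, Y) = (5 + k)/(Y + k)
-141*S(6, -5 - 1*4) = -141*(5 + 6)/((-5 - 1*4) + 6) = -141*11/((-5 - 4) + 6) = -141*11/(-9 + 6) = -141*11/(-3) = -(-47)*11 = -141*(-11/3) = 517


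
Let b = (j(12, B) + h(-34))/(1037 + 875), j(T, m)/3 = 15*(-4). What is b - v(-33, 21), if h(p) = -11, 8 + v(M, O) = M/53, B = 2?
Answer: 863661/101336 ≈ 8.5228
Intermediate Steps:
j(T, m) = -180 (j(T, m) = 3*(15*(-4)) = 3*(-60) = -180)
v(M, O) = -8 + M/53
b = -191/1912 (b = (-180 - 11)/(1037 + 875) = -191/1912 ≈ -0.099895)
b - v(-33, 21) = -191/1912 - (-8 + (1/53)*(-33)) = -191/1912 - (-8 - 33/53) = -191/1912 - 1*(-457/53) = -191/1912 + 457/53 = 863661/101336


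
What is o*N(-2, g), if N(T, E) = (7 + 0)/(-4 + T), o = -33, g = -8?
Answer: 77/2 ≈ 38.500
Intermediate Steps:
N(T, E) = 7/(-4 + T)
o*N(-2, g) = -231/(-4 - 2) = -231/(-6) = -231*(-1)/6 = -33*(-7/6) = 77/2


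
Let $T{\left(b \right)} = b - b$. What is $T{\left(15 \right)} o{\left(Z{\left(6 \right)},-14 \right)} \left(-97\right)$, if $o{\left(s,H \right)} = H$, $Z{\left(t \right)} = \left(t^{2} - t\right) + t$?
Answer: $0$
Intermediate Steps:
$T{\left(b \right)} = 0$
$Z{\left(t \right)} = t^{2}$
$T{\left(15 \right)} o{\left(Z{\left(6 \right)},-14 \right)} \left(-97\right) = 0 \left(-14\right) \left(-97\right) = 0 \left(-97\right) = 0$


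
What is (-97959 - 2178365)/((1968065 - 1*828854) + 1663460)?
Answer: -2276324/2802671 ≈ -0.81220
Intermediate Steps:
(-97959 - 2178365)/((1968065 - 1*828854) + 1663460) = -2276324/((1968065 - 828854) + 1663460) = -2276324/(1139211 + 1663460) = -2276324/2802671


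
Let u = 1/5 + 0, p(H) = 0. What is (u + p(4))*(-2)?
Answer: -⅖ ≈ -0.40000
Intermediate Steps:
u = ⅕ (u = (⅕)*1 + 0 = ⅕ + 0 = ⅕ ≈ 0.20000)
(u + p(4))*(-2) = (⅕ + 0)*(-2) = (⅕)*(-2) = -⅖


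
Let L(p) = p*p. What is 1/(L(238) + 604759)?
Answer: 1/661403 ≈ 1.5119e-6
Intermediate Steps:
L(p) = p²
1/(L(238) + 604759) = 1/(238² + 604759) = 1/(56644 + 604759) = 1/661403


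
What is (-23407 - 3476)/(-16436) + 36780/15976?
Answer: 129249861/32822692 ≈ 3.9378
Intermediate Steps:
(-23407 - 3476)/(-16436) + 36780/15976 = -26883*(-1/16436) + 36780*(1/15976) = 26883/16436 + 9195/3994 = 129249861/32822692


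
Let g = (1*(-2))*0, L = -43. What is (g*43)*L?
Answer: 0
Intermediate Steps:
g = 0 (g = -2*0 = 0)
(g*43)*L = (0*43)*(-43) = 0*(-43) = 0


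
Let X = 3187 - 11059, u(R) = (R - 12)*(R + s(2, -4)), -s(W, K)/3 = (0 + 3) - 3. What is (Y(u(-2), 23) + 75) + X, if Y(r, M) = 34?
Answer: -7763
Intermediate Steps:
s(W, K) = 0 (s(W, K) = -3*((0 + 3) - 3) = -3*(3 - 3) = -3*0 = 0)
u(R) = R*(-12 + R) (u(R) = (R - 12)*(R + 0) = (-12 + R)*R = R*(-12 + R))
X = -7872
(Y(u(-2), 23) + 75) + X = (34 + 75) - 7872 = 109 - 7872 = -7763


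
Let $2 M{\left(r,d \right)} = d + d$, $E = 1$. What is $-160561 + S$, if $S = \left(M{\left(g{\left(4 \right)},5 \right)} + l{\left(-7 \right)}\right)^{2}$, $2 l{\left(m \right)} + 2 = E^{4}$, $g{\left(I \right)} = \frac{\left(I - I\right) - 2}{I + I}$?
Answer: $- \frac{642163}{4} \approx -1.6054 \cdot 10^{5}$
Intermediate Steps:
$g{\left(I \right)} = - \frac{1}{I}$ ($g{\left(I \right)} = \frac{0 - 2}{2 I} = - 2 \frac{1}{2 I} = - \frac{1}{I}$)
$l{\left(m \right)} = - \frac{1}{2}$ ($l{\left(m \right)} = -1 + \frac{1^{4}}{2} = -1 + \frac{1}{2} \cdot 1 = -1 + \frac{1}{2} = - \frac{1}{2}$)
$M{\left(r,d \right)} = d$ ($M{\left(r,d \right)} = \frac{d + d}{2} = \frac{2 d}{2} = d$)
$S = \frac{81}{4}$ ($S = \left(5 - \frac{1}{2}\right)^{2} = \left(\frac{9}{2}\right)^{2} = \frac{81}{4} \approx 20.25$)
$-160561 + S = -160561 + \frac{81}{4} = - \frac{642163}{4}$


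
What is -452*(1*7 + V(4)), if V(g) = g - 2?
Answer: -4068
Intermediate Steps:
V(g) = -2 + g
-452*(1*7 + V(4)) = -452*(1*7 + (-2 + 4)) = -452*(7 + 2) = -452*9 = -4068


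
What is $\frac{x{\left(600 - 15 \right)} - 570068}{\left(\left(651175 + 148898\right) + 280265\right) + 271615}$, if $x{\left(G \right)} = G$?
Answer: $- \frac{569483}{1351953} \approx -0.42123$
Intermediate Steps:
$\frac{x{\left(600 - 15 \right)} - 570068}{\left(\left(651175 + 148898\right) + 280265\right) + 271615} = \frac{\left(600 - 15\right) - 570068}{\left(\left(651175 + 148898\right) + 280265\right) + 271615} = \frac{\left(600 - 15\right) - 570068}{\left(800073 + 280265\right) + 271615} = \frac{585 - 570068}{1080338 + 271615} = - \frac{569483}{1351953}$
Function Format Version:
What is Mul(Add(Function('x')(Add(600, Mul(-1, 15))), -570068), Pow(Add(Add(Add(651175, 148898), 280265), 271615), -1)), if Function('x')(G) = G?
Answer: Rational(-569483, 1351953) ≈ -0.42123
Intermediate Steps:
Mul(Add(Function('x')(Add(600, Mul(-1, 15))), -570068), Pow(Add(Add(Add(651175, 148898), 280265), 271615), -1)) = Mul(Add(Add(600, Mul(-1, 15)), -570068), Pow(Add(Add(Add(651175, 148898), 280265), 271615), -1)) = Mul(Add(Add(600, -15), -570068), Pow(Add(Add(800073, 280265), 271615), -1)) = Mul(Add(585, -570068), Pow(Add(1080338, 271615), -1)) = Mul(-569483, Pow(1351953, -1)) = Mul(-569483, Rational(1, 1351953)) = Rational(-569483, 1351953)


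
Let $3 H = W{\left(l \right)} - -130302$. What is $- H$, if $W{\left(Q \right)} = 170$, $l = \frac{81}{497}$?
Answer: $- \frac{130472}{3} \approx -43491.0$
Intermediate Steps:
$l = \frac{81}{497}$ ($l = 81 \cdot \frac{1}{497} = \frac{81}{497} \approx 0.16298$)
$H = \frac{130472}{3}$ ($H = \frac{170 - -130302}{3} = \frac{170 + 130302}{3} = \frac{1}{3} \cdot 130472 = \frac{130472}{3} \approx 43491.0$)
$- H = \left(-1\right) \frac{130472}{3} = - \frac{130472}{3}$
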